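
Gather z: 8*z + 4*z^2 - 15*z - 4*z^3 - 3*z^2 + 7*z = -4*z^3 + z^2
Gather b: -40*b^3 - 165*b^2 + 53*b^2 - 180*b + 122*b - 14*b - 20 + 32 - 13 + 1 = -40*b^3 - 112*b^2 - 72*b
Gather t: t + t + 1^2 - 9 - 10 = 2*t - 18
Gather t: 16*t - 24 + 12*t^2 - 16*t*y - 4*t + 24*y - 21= 12*t^2 + t*(12 - 16*y) + 24*y - 45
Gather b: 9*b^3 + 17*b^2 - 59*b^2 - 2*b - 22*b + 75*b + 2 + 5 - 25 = 9*b^3 - 42*b^2 + 51*b - 18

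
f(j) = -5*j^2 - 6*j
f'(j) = -10*j - 6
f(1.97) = -31.22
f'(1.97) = -25.70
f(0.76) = -7.45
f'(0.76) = -13.60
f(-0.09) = 0.50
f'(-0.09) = -5.10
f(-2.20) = -11.00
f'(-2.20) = 16.00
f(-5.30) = -108.65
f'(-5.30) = 47.00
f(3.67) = -89.36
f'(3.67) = -42.70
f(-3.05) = -28.21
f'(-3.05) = 24.50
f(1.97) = -31.22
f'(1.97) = -25.70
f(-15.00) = -1035.00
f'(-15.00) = 144.00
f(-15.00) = -1035.00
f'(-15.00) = 144.00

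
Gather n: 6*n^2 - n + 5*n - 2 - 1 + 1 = 6*n^2 + 4*n - 2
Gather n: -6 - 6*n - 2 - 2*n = -8*n - 8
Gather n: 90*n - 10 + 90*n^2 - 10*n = 90*n^2 + 80*n - 10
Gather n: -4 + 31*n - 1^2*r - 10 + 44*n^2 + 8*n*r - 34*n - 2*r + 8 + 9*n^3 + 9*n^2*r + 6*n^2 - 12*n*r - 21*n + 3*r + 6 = 9*n^3 + n^2*(9*r + 50) + n*(-4*r - 24)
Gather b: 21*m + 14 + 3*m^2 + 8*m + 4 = 3*m^2 + 29*m + 18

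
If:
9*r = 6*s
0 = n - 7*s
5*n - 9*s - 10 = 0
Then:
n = 35/13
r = 10/39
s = 5/13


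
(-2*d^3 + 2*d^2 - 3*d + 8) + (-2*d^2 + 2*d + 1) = -2*d^3 - d + 9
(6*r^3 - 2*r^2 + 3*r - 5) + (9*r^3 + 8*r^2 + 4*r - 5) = 15*r^3 + 6*r^2 + 7*r - 10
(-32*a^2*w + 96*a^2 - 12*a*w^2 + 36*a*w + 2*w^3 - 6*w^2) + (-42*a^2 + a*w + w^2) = -32*a^2*w + 54*a^2 - 12*a*w^2 + 37*a*w + 2*w^3 - 5*w^2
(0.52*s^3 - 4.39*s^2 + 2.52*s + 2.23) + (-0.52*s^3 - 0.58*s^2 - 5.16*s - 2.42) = -4.97*s^2 - 2.64*s - 0.19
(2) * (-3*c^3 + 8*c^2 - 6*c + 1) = -6*c^3 + 16*c^2 - 12*c + 2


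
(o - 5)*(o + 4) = o^2 - o - 20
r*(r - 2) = r^2 - 2*r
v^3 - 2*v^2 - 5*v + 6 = (v - 3)*(v - 1)*(v + 2)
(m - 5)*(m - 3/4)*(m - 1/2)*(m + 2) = m^4 - 17*m^3/4 - 47*m^2/8 + 91*m/8 - 15/4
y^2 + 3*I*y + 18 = (y - 3*I)*(y + 6*I)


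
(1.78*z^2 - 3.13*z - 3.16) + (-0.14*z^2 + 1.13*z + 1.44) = 1.64*z^2 - 2.0*z - 1.72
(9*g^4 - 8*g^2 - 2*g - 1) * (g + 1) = 9*g^5 + 9*g^4 - 8*g^3 - 10*g^2 - 3*g - 1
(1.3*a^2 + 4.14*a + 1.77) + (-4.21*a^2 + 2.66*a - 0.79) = -2.91*a^2 + 6.8*a + 0.98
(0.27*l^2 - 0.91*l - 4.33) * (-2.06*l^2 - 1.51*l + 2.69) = -0.5562*l^4 + 1.4669*l^3 + 11.0202*l^2 + 4.0904*l - 11.6477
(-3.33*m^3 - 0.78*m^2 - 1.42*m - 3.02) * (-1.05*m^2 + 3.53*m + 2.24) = 3.4965*m^5 - 10.9359*m^4 - 8.7216*m^3 - 3.5888*m^2 - 13.8414*m - 6.7648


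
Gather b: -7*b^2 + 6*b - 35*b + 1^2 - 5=-7*b^2 - 29*b - 4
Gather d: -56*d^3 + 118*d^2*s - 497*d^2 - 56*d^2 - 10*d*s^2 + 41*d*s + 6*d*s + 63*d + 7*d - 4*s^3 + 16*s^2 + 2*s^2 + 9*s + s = -56*d^3 + d^2*(118*s - 553) + d*(-10*s^2 + 47*s + 70) - 4*s^3 + 18*s^2 + 10*s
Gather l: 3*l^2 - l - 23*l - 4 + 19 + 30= 3*l^2 - 24*l + 45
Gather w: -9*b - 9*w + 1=-9*b - 9*w + 1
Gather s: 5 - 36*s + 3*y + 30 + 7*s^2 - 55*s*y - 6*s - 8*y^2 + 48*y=7*s^2 + s*(-55*y - 42) - 8*y^2 + 51*y + 35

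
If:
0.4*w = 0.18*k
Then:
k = 2.22222222222222*w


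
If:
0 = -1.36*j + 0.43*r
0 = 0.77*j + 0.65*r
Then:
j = 0.00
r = 0.00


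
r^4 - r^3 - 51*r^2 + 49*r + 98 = (r - 7)*(r - 2)*(r + 1)*(r + 7)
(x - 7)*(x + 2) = x^2 - 5*x - 14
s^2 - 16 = (s - 4)*(s + 4)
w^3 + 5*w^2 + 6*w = w*(w + 2)*(w + 3)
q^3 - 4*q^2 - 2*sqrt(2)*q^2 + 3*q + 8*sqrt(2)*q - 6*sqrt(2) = (q - 3)*(q - 1)*(q - 2*sqrt(2))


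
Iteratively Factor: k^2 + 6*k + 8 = (k + 2)*(k + 4)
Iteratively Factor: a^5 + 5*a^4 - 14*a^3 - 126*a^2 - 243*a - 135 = (a + 3)*(a^4 + 2*a^3 - 20*a^2 - 66*a - 45) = (a - 5)*(a + 3)*(a^3 + 7*a^2 + 15*a + 9) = (a - 5)*(a + 1)*(a + 3)*(a^2 + 6*a + 9) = (a - 5)*(a + 1)*(a + 3)^2*(a + 3)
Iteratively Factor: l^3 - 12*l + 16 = (l + 4)*(l^2 - 4*l + 4) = (l - 2)*(l + 4)*(l - 2)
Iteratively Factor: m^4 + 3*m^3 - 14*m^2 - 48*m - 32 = (m - 4)*(m^3 + 7*m^2 + 14*m + 8) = (m - 4)*(m + 2)*(m^2 + 5*m + 4) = (m - 4)*(m + 2)*(m + 4)*(m + 1)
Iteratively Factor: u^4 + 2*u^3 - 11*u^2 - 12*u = (u + 4)*(u^3 - 2*u^2 - 3*u) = (u - 3)*(u + 4)*(u^2 + u) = (u - 3)*(u + 1)*(u + 4)*(u)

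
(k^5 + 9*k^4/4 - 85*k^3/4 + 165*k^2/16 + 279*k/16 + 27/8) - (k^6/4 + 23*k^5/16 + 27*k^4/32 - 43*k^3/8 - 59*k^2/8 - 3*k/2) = -k^6/4 - 7*k^5/16 + 45*k^4/32 - 127*k^3/8 + 283*k^2/16 + 303*k/16 + 27/8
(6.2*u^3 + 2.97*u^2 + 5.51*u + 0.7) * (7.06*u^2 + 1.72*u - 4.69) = 43.772*u^5 + 31.6322*u^4 + 14.931*u^3 + 0.489899999999998*u^2 - 24.6379*u - 3.283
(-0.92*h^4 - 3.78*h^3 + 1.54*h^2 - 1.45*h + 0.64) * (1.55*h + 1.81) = -1.426*h^5 - 7.5242*h^4 - 4.4548*h^3 + 0.5399*h^2 - 1.6325*h + 1.1584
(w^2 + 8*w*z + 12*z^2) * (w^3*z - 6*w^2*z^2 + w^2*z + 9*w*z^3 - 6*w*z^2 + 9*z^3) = w^5*z + 2*w^4*z^2 + w^4*z - 27*w^3*z^3 + 2*w^3*z^2 - 27*w^2*z^3 + 108*w*z^5 + 108*z^5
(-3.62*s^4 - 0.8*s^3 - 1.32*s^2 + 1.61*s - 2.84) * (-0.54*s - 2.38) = 1.9548*s^5 + 9.0476*s^4 + 2.6168*s^3 + 2.2722*s^2 - 2.2982*s + 6.7592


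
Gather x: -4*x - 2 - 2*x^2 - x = -2*x^2 - 5*x - 2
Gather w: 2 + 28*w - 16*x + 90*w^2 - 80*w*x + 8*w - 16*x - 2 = 90*w^2 + w*(36 - 80*x) - 32*x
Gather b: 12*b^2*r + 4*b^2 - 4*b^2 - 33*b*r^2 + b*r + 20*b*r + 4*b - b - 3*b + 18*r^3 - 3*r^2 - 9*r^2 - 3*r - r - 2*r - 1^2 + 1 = 12*b^2*r + b*(-33*r^2 + 21*r) + 18*r^3 - 12*r^2 - 6*r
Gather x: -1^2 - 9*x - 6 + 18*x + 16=9*x + 9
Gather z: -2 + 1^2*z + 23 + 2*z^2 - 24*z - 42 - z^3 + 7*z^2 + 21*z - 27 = -z^3 + 9*z^2 - 2*z - 48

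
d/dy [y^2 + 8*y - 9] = 2*y + 8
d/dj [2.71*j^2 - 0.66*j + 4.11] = 5.42*j - 0.66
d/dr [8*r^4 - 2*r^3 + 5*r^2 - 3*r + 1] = 32*r^3 - 6*r^2 + 10*r - 3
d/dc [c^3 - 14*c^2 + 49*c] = 3*c^2 - 28*c + 49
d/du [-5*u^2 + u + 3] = 1 - 10*u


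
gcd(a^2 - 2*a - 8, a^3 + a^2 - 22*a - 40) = a + 2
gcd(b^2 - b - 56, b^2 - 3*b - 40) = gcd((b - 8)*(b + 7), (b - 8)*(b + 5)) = b - 8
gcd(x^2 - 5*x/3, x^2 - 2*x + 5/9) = x - 5/3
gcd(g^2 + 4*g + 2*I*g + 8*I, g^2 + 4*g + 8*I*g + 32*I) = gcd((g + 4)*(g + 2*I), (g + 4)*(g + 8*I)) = g + 4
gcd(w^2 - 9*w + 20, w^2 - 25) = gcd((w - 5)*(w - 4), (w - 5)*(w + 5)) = w - 5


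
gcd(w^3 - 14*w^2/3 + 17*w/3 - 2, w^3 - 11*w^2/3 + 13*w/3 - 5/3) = w - 1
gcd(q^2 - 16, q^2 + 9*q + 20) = q + 4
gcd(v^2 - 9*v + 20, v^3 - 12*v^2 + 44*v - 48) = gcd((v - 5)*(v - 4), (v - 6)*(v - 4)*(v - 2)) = v - 4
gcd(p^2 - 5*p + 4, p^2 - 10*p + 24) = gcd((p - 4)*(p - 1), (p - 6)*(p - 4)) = p - 4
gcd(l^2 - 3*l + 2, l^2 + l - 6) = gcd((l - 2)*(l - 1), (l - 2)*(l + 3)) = l - 2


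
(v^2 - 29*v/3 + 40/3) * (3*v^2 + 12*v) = 3*v^4 - 17*v^3 - 76*v^2 + 160*v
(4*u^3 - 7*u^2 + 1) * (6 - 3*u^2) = -12*u^5 + 21*u^4 + 24*u^3 - 45*u^2 + 6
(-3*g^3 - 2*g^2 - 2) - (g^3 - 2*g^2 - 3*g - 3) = -4*g^3 + 3*g + 1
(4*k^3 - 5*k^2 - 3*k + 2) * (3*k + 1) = 12*k^4 - 11*k^3 - 14*k^2 + 3*k + 2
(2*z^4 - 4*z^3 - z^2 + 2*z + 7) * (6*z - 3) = 12*z^5 - 30*z^4 + 6*z^3 + 15*z^2 + 36*z - 21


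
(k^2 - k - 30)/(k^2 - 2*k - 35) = (k - 6)/(k - 7)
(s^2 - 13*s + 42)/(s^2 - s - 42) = (s - 6)/(s + 6)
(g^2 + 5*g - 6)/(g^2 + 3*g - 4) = (g + 6)/(g + 4)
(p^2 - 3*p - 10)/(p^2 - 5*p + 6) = (p^2 - 3*p - 10)/(p^2 - 5*p + 6)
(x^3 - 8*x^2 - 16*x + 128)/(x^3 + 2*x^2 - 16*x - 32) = (x - 8)/(x + 2)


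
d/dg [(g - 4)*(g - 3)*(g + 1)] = 3*g^2 - 12*g + 5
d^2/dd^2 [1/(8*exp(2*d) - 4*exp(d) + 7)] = 4*((1 - 8*exp(d))*(8*exp(2*d) - 4*exp(d) + 7) + 8*(4*exp(d) - 1)^2*exp(d))*exp(d)/(8*exp(2*d) - 4*exp(d) + 7)^3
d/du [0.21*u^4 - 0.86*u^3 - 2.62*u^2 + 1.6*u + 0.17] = 0.84*u^3 - 2.58*u^2 - 5.24*u + 1.6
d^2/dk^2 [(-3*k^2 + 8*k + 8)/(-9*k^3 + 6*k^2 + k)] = 2*(243*k^6 - 1944*k^5 - 2511*k^4 + 3078*k^3 - 648*k^2 - 144*k - 8)/(k^3*(729*k^6 - 1458*k^5 + 729*k^4 + 108*k^3 - 81*k^2 - 18*k - 1))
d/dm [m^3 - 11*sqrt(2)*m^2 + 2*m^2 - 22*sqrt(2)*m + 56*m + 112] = 3*m^2 - 22*sqrt(2)*m + 4*m - 22*sqrt(2) + 56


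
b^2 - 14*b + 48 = (b - 8)*(b - 6)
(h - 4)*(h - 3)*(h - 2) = h^3 - 9*h^2 + 26*h - 24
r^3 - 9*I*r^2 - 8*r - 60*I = (r - 6*I)*(r - 5*I)*(r + 2*I)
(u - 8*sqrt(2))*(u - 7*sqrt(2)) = u^2 - 15*sqrt(2)*u + 112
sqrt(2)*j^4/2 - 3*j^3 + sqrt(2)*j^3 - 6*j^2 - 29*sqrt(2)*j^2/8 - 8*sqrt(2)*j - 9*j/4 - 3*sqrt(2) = (j + 1/2)*(j + 3/2)*(j - 4*sqrt(2))*(sqrt(2)*j/2 + 1)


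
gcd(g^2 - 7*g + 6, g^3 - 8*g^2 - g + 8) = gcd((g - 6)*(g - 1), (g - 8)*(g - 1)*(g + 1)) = g - 1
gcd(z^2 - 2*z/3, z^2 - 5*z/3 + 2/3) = z - 2/3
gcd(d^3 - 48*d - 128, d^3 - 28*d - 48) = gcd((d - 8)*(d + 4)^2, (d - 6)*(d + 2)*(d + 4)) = d + 4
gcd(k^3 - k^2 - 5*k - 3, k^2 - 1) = k + 1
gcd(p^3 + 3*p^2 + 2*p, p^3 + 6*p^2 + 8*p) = p^2 + 2*p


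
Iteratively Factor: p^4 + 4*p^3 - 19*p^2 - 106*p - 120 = (p + 4)*(p^3 - 19*p - 30) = (p - 5)*(p + 4)*(p^2 + 5*p + 6) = (p - 5)*(p + 3)*(p + 4)*(p + 2)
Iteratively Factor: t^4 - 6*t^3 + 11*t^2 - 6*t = (t - 3)*(t^3 - 3*t^2 + 2*t) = (t - 3)*(t - 2)*(t^2 - t) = (t - 3)*(t - 2)*(t - 1)*(t)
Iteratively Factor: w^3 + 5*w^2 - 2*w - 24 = (w - 2)*(w^2 + 7*w + 12) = (w - 2)*(w + 3)*(w + 4)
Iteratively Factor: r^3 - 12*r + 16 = (r - 2)*(r^2 + 2*r - 8) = (r - 2)*(r + 4)*(r - 2)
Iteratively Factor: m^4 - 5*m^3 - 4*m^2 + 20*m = (m + 2)*(m^3 - 7*m^2 + 10*m) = (m - 2)*(m + 2)*(m^2 - 5*m) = (m - 5)*(m - 2)*(m + 2)*(m)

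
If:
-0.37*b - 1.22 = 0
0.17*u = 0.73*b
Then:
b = -3.30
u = -14.16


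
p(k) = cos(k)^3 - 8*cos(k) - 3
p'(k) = -3*sin(k)*cos(k)^2 + 8*sin(k)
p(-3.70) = 3.17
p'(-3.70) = 3.10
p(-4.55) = -1.71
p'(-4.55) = 7.82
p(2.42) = 2.58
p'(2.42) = 4.17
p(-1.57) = -3.01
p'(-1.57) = -8.00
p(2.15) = 1.21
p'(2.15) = 5.94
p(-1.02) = -7.04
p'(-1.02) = -6.12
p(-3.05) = 3.98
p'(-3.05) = -0.46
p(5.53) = -8.45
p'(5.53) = -4.38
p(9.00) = 3.53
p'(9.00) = 2.27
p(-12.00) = -9.15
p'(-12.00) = 3.15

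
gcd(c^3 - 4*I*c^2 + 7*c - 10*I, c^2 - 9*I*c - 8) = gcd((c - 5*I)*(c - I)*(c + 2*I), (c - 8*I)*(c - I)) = c - I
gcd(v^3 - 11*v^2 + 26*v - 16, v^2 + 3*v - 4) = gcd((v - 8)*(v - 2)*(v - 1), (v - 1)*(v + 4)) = v - 1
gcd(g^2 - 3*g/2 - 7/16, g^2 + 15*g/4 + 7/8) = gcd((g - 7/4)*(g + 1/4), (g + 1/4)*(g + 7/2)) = g + 1/4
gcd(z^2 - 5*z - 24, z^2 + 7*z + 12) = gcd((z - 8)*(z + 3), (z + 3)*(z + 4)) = z + 3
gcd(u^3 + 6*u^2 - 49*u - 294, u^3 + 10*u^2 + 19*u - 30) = u + 6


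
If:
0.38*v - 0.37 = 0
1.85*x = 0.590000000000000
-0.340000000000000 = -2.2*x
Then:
No Solution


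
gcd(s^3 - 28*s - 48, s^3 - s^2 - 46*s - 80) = s + 2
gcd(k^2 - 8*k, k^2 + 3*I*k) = k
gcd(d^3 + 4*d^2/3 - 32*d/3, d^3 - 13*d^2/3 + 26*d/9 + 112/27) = d - 8/3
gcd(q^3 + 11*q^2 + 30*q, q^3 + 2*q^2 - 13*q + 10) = q + 5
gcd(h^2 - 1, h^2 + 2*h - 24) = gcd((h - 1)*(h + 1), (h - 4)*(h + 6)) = 1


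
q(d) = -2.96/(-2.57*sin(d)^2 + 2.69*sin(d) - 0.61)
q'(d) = -2.96*(5.14*sin(d)*cos(d) - 2.69*cos(d))/(-2.57*sin(d)^2 + 2.69*sin(d) - 0.61)^2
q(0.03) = 5.57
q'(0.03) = 26.55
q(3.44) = 1.82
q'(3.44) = -4.51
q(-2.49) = 0.93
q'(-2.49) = -1.35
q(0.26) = 33.52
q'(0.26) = 502.05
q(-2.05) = 0.59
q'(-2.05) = -0.39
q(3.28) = 2.87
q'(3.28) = -9.39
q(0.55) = -31.52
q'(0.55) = 0.97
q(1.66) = 6.16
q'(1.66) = 2.78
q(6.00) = 1.89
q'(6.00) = 4.80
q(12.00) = 1.06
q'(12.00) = 1.74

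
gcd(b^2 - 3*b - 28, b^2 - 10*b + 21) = b - 7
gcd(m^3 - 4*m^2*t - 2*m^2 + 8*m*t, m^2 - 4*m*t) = -m^2 + 4*m*t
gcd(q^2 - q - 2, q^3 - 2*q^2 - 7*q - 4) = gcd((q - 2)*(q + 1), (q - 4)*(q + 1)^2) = q + 1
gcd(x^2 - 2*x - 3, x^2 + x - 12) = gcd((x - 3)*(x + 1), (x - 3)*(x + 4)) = x - 3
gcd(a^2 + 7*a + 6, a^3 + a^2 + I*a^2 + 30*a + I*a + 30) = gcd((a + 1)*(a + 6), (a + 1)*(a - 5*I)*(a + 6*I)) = a + 1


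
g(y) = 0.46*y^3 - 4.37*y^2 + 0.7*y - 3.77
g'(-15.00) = 442.30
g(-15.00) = -2550.02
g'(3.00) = -13.10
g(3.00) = -28.58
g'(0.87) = -5.86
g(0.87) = -6.17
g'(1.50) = -9.30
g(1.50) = -11.00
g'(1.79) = -10.52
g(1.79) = -13.88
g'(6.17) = -0.69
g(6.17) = -57.76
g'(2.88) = -13.02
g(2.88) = -27.01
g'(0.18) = -0.83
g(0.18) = -3.78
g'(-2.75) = 35.17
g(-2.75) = -48.31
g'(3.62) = -12.85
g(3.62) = -36.68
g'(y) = 1.38*y^2 - 8.74*y + 0.7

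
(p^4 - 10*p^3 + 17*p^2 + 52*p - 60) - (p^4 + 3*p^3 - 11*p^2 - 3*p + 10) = -13*p^3 + 28*p^2 + 55*p - 70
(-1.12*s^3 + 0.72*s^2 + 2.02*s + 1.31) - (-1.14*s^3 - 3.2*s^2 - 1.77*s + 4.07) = 0.0199999999999998*s^3 + 3.92*s^2 + 3.79*s - 2.76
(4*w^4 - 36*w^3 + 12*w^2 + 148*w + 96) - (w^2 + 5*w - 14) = 4*w^4 - 36*w^3 + 11*w^2 + 143*w + 110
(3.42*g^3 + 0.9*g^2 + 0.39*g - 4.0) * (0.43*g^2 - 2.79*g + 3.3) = 1.4706*g^5 - 9.1548*g^4 + 8.9427*g^3 + 0.1619*g^2 + 12.447*g - 13.2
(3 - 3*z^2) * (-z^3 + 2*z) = 3*z^5 - 9*z^3 + 6*z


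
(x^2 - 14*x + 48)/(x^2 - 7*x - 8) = (x - 6)/(x + 1)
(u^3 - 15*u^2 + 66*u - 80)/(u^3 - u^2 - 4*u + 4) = (u^2 - 13*u + 40)/(u^2 + u - 2)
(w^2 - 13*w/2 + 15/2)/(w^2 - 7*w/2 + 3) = (w - 5)/(w - 2)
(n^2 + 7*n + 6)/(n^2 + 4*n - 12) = (n + 1)/(n - 2)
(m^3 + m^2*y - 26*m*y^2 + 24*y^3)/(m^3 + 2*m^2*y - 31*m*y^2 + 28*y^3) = (m + 6*y)/(m + 7*y)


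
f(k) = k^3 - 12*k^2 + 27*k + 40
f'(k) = 3*k^2 - 24*k + 27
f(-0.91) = 4.74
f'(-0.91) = 51.32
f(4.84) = 2.95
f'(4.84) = -18.88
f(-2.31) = -98.73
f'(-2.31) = 98.45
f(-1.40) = -24.06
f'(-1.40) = 66.48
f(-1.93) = -64.00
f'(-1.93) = 84.49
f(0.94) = 55.61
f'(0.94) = 7.09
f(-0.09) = 37.47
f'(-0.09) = 29.18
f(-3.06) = -183.64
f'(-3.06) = 128.53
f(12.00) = 364.00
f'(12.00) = 171.00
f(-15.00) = -6440.00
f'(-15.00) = 1062.00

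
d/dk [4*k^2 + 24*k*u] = 8*k + 24*u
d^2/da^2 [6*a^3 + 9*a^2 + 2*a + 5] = 36*a + 18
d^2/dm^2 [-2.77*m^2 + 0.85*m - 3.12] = -5.54000000000000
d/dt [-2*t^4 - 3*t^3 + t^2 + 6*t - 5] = -8*t^3 - 9*t^2 + 2*t + 6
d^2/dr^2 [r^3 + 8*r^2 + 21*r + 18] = 6*r + 16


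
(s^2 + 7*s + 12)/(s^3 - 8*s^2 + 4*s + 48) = (s^2 + 7*s + 12)/(s^3 - 8*s^2 + 4*s + 48)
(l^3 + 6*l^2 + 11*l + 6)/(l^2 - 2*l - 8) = (l^2 + 4*l + 3)/(l - 4)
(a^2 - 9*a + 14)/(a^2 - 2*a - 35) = (a - 2)/(a + 5)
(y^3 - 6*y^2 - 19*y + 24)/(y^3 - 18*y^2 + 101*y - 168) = (y^2 + 2*y - 3)/(y^2 - 10*y + 21)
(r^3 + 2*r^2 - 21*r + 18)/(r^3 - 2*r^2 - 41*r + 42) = (r - 3)/(r - 7)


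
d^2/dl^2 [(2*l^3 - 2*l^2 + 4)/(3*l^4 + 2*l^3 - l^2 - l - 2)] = 4*(9*l^9 - 27*l^8 - 9*l^7 + 196*l^6 + 240*l^5 - 60*l^4 - 72*l^3 + 78*l^2 + 42*l - 6)/(27*l^12 + 54*l^11 + 9*l^10 - 55*l^9 - 93*l^8 - 60*l^7 + 32*l^6 + 63*l^5 + 51*l^4 + 11*l^3 - 18*l^2 - 12*l - 8)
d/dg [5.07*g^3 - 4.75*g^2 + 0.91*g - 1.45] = 15.21*g^2 - 9.5*g + 0.91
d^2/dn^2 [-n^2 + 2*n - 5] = -2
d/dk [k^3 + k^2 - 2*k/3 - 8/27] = 3*k^2 + 2*k - 2/3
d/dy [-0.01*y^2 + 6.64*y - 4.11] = 6.64 - 0.02*y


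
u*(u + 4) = u^2 + 4*u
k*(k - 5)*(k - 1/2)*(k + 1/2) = k^4 - 5*k^3 - k^2/4 + 5*k/4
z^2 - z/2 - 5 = (z - 5/2)*(z + 2)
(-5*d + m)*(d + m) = -5*d^2 - 4*d*m + m^2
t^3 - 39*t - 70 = (t - 7)*(t + 2)*(t + 5)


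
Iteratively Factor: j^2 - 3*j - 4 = (j - 4)*(j + 1)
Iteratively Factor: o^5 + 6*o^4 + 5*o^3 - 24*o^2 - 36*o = (o - 2)*(o^4 + 8*o^3 + 21*o^2 + 18*o) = (o - 2)*(o + 3)*(o^3 + 5*o^2 + 6*o) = o*(o - 2)*(o + 3)*(o^2 + 5*o + 6) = o*(o - 2)*(o + 3)^2*(o + 2)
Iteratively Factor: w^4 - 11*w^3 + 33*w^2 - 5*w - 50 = (w + 1)*(w^3 - 12*w^2 + 45*w - 50) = (w - 5)*(w + 1)*(w^2 - 7*w + 10) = (w - 5)^2*(w + 1)*(w - 2)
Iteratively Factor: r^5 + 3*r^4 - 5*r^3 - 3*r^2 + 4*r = (r - 1)*(r^4 + 4*r^3 - r^2 - 4*r) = (r - 1)^2*(r^3 + 5*r^2 + 4*r) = r*(r - 1)^2*(r^2 + 5*r + 4) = r*(r - 1)^2*(r + 1)*(r + 4)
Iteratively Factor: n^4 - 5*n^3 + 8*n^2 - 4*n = (n)*(n^3 - 5*n^2 + 8*n - 4) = n*(n - 2)*(n^2 - 3*n + 2) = n*(n - 2)*(n - 1)*(n - 2)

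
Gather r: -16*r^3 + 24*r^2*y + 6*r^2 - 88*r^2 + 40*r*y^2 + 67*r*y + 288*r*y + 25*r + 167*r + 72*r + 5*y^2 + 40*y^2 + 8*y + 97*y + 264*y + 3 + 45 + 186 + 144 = -16*r^3 + r^2*(24*y - 82) + r*(40*y^2 + 355*y + 264) + 45*y^2 + 369*y + 378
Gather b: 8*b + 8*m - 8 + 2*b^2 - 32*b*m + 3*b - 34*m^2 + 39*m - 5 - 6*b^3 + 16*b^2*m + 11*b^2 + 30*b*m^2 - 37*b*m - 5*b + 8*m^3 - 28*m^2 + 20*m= -6*b^3 + b^2*(16*m + 13) + b*(30*m^2 - 69*m + 6) + 8*m^3 - 62*m^2 + 67*m - 13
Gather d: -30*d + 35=35 - 30*d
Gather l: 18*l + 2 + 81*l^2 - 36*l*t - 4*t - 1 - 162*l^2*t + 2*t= l^2*(81 - 162*t) + l*(18 - 36*t) - 2*t + 1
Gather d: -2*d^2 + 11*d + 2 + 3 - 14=-2*d^2 + 11*d - 9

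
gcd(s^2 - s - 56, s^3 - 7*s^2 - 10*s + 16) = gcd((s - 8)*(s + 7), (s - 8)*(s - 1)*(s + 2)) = s - 8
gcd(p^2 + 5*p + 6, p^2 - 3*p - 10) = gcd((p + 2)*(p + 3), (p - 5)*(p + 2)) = p + 2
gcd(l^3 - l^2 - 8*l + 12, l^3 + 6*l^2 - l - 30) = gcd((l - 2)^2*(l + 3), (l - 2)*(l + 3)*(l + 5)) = l^2 + l - 6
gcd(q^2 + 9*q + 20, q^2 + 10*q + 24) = q + 4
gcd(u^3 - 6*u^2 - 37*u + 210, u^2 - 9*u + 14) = u - 7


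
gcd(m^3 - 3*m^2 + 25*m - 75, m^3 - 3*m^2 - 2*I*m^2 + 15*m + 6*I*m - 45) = m^2 + m*(-3 - 5*I) + 15*I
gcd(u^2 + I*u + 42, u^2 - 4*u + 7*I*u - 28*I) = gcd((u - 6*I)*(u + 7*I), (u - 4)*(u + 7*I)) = u + 7*I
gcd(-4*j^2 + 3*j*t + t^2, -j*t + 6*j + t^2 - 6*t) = -j + t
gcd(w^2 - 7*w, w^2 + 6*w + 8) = 1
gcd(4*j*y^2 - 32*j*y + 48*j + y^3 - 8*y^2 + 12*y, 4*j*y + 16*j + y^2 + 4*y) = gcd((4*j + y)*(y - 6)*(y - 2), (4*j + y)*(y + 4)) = 4*j + y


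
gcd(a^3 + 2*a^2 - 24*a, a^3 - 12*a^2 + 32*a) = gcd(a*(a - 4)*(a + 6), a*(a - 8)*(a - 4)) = a^2 - 4*a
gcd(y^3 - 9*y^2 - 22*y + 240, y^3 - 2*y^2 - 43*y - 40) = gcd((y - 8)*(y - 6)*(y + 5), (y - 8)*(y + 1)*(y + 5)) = y^2 - 3*y - 40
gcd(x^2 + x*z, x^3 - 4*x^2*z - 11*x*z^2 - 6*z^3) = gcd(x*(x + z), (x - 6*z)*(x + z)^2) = x + z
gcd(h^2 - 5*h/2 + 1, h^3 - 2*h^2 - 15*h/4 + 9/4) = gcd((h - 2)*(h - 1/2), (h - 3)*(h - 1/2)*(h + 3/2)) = h - 1/2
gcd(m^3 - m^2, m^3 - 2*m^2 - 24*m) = m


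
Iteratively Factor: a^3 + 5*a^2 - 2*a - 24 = (a + 4)*(a^2 + a - 6) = (a + 3)*(a + 4)*(a - 2)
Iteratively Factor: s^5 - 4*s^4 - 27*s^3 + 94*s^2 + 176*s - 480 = (s - 5)*(s^4 + s^3 - 22*s^2 - 16*s + 96) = (s - 5)*(s - 4)*(s^3 + 5*s^2 - 2*s - 24) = (s - 5)*(s - 4)*(s - 2)*(s^2 + 7*s + 12) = (s - 5)*(s - 4)*(s - 2)*(s + 4)*(s + 3)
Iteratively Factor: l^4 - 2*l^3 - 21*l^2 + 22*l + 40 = (l - 2)*(l^3 - 21*l - 20) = (l - 2)*(l + 1)*(l^2 - l - 20) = (l - 5)*(l - 2)*(l + 1)*(l + 4)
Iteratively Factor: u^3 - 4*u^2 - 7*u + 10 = (u - 5)*(u^2 + u - 2) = (u - 5)*(u - 1)*(u + 2)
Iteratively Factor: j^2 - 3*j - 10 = (j - 5)*(j + 2)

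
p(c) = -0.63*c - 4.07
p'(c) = -0.630000000000000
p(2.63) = -5.73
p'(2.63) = -0.63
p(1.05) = -4.73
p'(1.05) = -0.63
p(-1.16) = -3.34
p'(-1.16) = -0.63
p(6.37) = -8.08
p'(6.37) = -0.63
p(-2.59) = -2.44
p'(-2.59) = -0.63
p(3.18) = -6.07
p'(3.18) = -0.63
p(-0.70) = -3.63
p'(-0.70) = -0.63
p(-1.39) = -3.19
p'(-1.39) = -0.63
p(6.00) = -7.85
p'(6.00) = -0.63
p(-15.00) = 5.38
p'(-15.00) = -0.63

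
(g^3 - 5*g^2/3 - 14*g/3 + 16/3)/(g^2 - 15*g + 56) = (3*g^3 - 5*g^2 - 14*g + 16)/(3*(g^2 - 15*g + 56))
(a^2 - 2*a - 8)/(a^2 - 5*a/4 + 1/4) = 4*(a^2 - 2*a - 8)/(4*a^2 - 5*a + 1)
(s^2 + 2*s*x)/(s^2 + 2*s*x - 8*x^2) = s*(s + 2*x)/(s^2 + 2*s*x - 8*x^2)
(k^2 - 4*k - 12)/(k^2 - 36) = (k + 2)/(k + 6)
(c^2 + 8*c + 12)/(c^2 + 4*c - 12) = (c + 2)/(c - 2)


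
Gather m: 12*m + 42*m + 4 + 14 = 54*m + 18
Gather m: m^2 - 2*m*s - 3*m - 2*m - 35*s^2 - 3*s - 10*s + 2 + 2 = m^2 + m*(-2*s - 5) - 35*s^2 - 13*s + 4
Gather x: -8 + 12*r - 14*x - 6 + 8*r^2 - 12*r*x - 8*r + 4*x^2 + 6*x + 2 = 8*r^2 + 4*r + 4*x^2 + x*(-12*r - 8) - 12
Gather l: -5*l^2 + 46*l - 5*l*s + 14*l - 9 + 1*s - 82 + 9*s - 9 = -5*l^2 + l*(60 - 5*s) + 10*s - 100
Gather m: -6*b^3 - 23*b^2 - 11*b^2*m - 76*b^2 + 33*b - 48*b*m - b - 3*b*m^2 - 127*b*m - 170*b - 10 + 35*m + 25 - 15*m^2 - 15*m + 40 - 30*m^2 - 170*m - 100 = -6*b^3 - 99*b^2 - 138*b + m^2*(-3*b - 45) + m*(-11*b^2 - 175*b - 150) - 45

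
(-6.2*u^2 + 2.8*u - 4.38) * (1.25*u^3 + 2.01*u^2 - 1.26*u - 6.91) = -7.75*u^5 - 8.962*u^4 + 7.965*u^3 + 30.5102*u^2 - 13.8292*u + 30.2658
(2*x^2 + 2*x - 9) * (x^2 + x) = 2*x^4 + 4*x^3 - 7*x^2 - 9*x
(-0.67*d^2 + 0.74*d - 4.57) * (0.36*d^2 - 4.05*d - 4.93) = -0.2412*d^4 + 2.9799*d^3 - 1.3391*d^2 + 14.8603*d + 22.5301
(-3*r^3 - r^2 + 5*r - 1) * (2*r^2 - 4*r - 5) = -6*r^5 + 10*r^4 + 29*r^3 - 17*r^2 - 21*r + 5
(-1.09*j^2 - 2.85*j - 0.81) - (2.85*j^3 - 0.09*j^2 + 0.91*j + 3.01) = -2.85*j^3 - 1.0*j^2 - 3.76*j - 3.82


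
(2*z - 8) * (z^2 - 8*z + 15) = 2*z^3 - 24*z^2 + 94*z - 120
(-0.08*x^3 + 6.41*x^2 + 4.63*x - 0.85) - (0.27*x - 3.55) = -0.08*x^3 + 6.41*x^2 + 4.36*x + 2.7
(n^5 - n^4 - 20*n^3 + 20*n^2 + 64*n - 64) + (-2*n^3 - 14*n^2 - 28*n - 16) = n^5 - n^4 - 22*n^3 + 6*n^2 + 36*n - 80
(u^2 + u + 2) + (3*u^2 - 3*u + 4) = 4*u^2 - 2*u + 6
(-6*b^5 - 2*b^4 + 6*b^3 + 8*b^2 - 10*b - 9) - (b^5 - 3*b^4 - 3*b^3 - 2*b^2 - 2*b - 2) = -7*b^5 + b^4 + 9*b^3 + 10*b^2 - 8*b - 7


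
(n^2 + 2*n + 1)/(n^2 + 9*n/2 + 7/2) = 2*(n + 1)/(2*n + 7)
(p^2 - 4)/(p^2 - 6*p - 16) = (p - 2)/(p - 8)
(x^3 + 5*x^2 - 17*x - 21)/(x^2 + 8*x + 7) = x - 3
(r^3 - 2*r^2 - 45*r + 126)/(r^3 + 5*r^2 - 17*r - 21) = (r - 6)/(r + 1)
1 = 1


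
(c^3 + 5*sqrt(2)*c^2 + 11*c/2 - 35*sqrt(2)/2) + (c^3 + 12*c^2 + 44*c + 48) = 2*c^3 + 5*sqrt(2)*c^2 + 12*c^2 + 99*c/2 - 35*sqrt(2)/2 + 48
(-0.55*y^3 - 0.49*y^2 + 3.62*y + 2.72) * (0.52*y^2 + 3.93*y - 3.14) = -0.286*y^5 - 2.4163*y^4 + 1.6837*y^3 + 17.1796*y^2 - 0.677200000000001*y - 8.5408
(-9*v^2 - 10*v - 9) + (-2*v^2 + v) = -11*v^2 - 9*v - 9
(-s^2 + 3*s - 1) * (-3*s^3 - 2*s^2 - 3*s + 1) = 3*s^5 - 7*s^4 - 8*s^2 + 6*s - 1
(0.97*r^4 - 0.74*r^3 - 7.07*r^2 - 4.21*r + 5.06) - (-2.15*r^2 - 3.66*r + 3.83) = 0.97*r^4 - 0.74*r^3 - 4.92*r^2 - 0.55*r + 1.23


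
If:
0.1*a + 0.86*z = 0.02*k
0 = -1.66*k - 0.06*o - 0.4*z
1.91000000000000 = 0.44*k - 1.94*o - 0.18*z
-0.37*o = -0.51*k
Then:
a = -49.62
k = -1.32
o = -1.82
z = 5.74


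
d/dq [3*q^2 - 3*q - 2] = 6*q - 3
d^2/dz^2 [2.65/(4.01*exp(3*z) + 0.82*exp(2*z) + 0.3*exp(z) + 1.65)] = (2.65*(12.03*exp(2*z) + 1.64*exp(z) + 0.3)*(24.06*exp(2*z) + 3.28*exp(z) + 0.6)*exp(z) - (95.6385*exp(2*z) + 8.692*exp(z) + 0.795)*(4.01*exp(3*z) + 0.82*exp(2*z) + 0.3*exp(z) + 1.65))*exp(z)/(4.01*exp(3*z) + 0.82*exp(2*z) + 0.3*exp(z) + 1.65)^3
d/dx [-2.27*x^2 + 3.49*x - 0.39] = 3.49 - 4.54*x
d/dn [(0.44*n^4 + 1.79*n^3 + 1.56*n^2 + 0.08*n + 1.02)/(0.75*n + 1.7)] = (0.99*n^4 + 5.677*n^3 + 10.299*n^2 + 5.304*n - 0.629)/(0.5625*n^2 + 2.55*n + 2.89)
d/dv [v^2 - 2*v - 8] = 2*v - 2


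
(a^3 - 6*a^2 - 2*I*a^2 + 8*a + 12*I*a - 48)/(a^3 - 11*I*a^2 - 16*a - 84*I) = (a^2 + a*(-6 - 4*I) + 24*I)/(a^2 - 13*I*a - 42)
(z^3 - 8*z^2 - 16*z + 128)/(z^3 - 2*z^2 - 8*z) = (z^2 - 4*z - 32)/(z*(z + 2))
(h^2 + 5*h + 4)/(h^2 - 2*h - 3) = (h + 4)/(h - 3)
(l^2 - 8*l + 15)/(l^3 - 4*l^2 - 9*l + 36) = (l - 5)/(l^2 - l - 12)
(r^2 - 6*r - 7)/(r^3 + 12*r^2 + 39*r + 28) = (r - 7)/(r^2 + 11*r + 28)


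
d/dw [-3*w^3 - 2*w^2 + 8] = w*(-9*w - 4)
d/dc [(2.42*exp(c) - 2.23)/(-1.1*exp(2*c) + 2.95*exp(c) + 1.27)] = (2.662*exp(2*c) - 4.906*exp(c) + 9.6519)*exp(c)/(1.21*exp(4*c) - 6.49*exp(3*c) + 5.9085*exp(2*c) + 7.493*exp(c) + 1.6129)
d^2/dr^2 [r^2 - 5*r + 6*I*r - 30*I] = 2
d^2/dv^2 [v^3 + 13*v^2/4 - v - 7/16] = 6*v + 13/2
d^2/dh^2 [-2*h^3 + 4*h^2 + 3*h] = 8 - 12*h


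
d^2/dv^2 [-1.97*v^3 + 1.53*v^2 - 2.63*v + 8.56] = 3.06 - 11.82*v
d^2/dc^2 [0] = 0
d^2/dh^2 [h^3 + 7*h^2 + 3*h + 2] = 6*h + 14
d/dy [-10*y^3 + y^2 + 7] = 2*y*(1 - 15*y)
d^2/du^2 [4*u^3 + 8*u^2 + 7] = 24*u + 16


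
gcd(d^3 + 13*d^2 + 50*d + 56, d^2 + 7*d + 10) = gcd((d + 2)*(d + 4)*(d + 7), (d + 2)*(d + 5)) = d + 2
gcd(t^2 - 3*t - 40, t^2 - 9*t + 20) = 1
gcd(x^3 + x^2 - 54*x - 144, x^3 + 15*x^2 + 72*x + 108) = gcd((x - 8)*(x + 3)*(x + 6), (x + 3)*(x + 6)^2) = x^2 + 9*x + 18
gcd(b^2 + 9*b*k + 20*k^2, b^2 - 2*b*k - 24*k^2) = b + 4*k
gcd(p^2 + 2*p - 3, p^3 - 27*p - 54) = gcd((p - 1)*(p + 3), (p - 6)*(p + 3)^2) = p + 3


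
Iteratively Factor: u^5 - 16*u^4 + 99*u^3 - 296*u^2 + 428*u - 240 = (u - 4)*(u^4 - 12*u^3 + 51*u^2 - 92*u + 60) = (u - 5)*(u - 4)*(u^3 - 7*u^2 + 16*u - 12) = (u - 5)*(u - 4)*(u - 2)*(u^2 - 5*u + 6) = (u - 5)*(u - 4)*(u - 2)^2*(u - 3)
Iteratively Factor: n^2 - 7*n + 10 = (n - 2)*(n - 5)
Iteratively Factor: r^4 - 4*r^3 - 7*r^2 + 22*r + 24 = (r - 4)*(r^3 - 7*r - 6) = (r - 4)*(r - 3)*(r^2 + 3*r + 2) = (r - 4)*(r - 3)*(r + 2)*(r + 1)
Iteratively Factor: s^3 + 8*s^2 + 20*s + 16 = (s + 4)*(s^2 + 4*s + 4) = (s + 2)*(s + 4)*(s + 2)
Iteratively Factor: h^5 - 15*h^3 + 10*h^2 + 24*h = (h - 2)*(h^4 + 2*h^3 - 11*h^2 - 12*h) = (h - 3)*(h - 2)*(h^3 + 5*h^2 + 4*h) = (h - 3)*(h - 2)*(h + 4)*(h^2 + h) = (h - 3)*(h - 2)*(h + 1)*(h + 4)*(h)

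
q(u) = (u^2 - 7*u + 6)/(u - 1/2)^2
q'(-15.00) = 0.03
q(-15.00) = 1.40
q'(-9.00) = 0.07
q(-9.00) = 1.66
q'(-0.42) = 14.15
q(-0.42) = 10.77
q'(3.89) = 0.38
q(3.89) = -0.53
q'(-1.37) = 2.56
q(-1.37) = 4.99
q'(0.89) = -53.27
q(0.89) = 3.70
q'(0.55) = -41600.00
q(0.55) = 981.00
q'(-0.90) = 5.07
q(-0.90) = 6.69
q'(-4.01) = 0.35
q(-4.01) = 2.47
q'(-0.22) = 26.31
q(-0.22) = 14.64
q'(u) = (2*u - 7)/(u - 1/2)^2 - 2*(u^2 - 7*u + 6)/(u - 1/2)^3 = 4*(12*u - 17)/(8*u^3 - 12*u^2 + 6*u - 1)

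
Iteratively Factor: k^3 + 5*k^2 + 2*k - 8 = (k + 4)*(k^2 + k - 2) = (k + 2)*(k + 4)*(k - 1)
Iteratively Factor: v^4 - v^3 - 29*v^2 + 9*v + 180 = (v - 3)*(v^3 + 2*v^2 - 23*v - 60) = (v - 5)*(v - 3)*(v^2 + 7*v + 12) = (v - 5)*(v - 3)*(v + 3)*(v + 4)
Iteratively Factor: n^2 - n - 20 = (n - 5)*(n + 4)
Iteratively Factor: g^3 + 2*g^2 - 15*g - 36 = (g - 4)*(g^2 + 6*g + 9) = (g - 4)*(g + 3)*(g + 3)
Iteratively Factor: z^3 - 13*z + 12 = (z - 1)*(z^2 + z - 12) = (z - 3)*(z - 1)*(z + 4)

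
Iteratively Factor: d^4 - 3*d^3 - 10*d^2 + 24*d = (d)*(d^3 - 3*d^2 - 10*d + 24) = d*(d - 2)*(d^2 - d - 12) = d*(d - 2)*(d + 3)*(d - 4)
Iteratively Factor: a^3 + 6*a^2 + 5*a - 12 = (a + 3)*(a^2 + 3*a - 4) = (a - 1)*(a + 3)*(a + 4)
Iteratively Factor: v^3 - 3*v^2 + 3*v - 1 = (v - 1)*(v^2 - 2*v + 1) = (v - 1)^2*(v - 1)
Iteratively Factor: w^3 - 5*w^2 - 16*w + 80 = (w - 5)*(w^2 - 16) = (w - 5)*(w - 4)*(w + 4)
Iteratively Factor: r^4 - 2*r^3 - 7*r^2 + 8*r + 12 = (r - 3)*(r^3 + r^2 - 4*r - 4) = (r - 3)*(r - 2)*(r^2 + 3*r + 2) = (r - 3)*(r - 2)*(r + 2)*(r + 1)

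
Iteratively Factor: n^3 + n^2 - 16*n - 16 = (n - 4)*(n^2 + 5*n + 4) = (n - 4)*(n + 1)*(n + 4)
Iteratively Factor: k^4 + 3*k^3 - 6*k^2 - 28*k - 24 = (k + 2)*(k^3 + k^2 - 8*k - 12) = (k + 2)^2*(k^2 - k - 6) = (k + 2)^3*(k - 3)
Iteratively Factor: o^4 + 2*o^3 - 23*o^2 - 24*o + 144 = (o + 4)*(o^3 - 2*o^2 - 15*o + 36) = (o + 4)^2*(o^2 - 6*o + 9) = (o - 3)*(o + 4)^2*(o - 3)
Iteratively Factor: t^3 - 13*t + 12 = (t - 1)*(t^2 + t - 12) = (t - 1)*(t + 4)*(t - 3)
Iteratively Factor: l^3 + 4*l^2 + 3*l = (l)*(l^2 + 4*l + 3) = l*(l + 3)*(l + 1)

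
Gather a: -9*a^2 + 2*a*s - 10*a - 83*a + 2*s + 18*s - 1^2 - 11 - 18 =-9*a^2 + a*(2*s - 93) + 20*s - 30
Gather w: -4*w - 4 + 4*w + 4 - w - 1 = -w - 1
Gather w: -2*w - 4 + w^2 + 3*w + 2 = w^2 + w - 2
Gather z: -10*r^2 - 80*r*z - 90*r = -10*r^2 - 80*r*z - 90*r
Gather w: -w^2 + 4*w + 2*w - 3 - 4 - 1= -w^2 + 6*w - 8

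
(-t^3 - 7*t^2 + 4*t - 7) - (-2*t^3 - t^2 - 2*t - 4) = t^3 - 6*t^2 + 6*t - 3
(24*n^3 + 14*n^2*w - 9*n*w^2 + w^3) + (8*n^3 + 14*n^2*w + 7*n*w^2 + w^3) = 32*n^3 + 28*n^2*w - 2*n*w^2 + 2*w^3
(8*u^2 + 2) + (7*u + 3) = 8*u^2 + 7*u + 5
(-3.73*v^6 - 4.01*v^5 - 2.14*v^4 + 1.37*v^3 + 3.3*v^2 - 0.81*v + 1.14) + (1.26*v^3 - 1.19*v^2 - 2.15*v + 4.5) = -3.73*v^6 - 4.01*v^5 - 2.14*v^4 + 2.63*v^3 + 2.11*v^2 - 2.96*v + 5.64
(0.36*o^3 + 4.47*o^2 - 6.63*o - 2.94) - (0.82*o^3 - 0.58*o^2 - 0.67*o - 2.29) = -0.46*o^3 + 5.05*o^2 - 5.96*o - 0.65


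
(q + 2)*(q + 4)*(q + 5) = q^3 + 11*q^2 + 38*q + 40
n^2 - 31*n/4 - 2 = (n - 8)*(n + 1/4)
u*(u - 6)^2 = u^3 - 12*u^2 + 36*u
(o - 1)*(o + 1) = o^2 - 1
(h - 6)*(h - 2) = h^2 - 8*h + 12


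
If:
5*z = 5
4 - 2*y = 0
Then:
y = 2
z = 1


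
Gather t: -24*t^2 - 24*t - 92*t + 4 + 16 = -24*t^2 - 116*t + 20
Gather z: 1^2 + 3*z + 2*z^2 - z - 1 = 2*z^2 + 2*z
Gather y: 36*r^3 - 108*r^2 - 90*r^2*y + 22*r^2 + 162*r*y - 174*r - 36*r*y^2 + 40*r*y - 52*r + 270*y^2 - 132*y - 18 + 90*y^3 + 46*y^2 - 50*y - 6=36*r^3 - 86*r^2 - 226*r + 90*y^3 + y^2*(316 - 36*r) + y*(-90*r^2 + 202*r - 182) - 24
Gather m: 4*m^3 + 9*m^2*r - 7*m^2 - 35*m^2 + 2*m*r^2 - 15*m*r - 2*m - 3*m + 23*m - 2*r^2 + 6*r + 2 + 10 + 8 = 4*m^3 + m^2*(9*r - 42) + m*(2*r^2 - 15*r + 18) - 2*r^2 + 6*r + 20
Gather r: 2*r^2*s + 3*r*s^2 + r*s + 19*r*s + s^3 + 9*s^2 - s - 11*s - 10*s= 2*r^2*s + r*(3*s^2 + 20*s) + s^3 + 9*s^2 - 22*s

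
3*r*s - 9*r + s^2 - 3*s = (3*r + s)*(s - 3)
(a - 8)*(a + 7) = a^2 - a - 56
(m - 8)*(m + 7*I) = m^2 - 8*m + 7*I*m - 56*I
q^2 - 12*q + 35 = (q - 7)*(q - 5)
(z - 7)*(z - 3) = z^2 - 10*z + 21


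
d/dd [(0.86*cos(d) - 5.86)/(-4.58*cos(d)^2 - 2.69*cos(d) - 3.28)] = (-3.9388*cos(d)^2 + 53.6776*cos(d) + 18.5842)*sin(d)/(20.9764*cos(d)^4 + 24.6404*cos(d)^3 + 37.2809*cos(d)^2 + 17.6464*cos(d) + 10.7584)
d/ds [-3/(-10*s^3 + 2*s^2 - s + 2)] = 3*(-30*s^2 + 4*s - 1)/(10*s^3 - 2*s^2 + s - 2)^2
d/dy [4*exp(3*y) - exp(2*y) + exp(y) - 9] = (12*exp(2*y) - 2*exp(y) + 1)*exp(y)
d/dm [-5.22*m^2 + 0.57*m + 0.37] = 0.57 - 10.44*m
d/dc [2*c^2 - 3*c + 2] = 4*c - 3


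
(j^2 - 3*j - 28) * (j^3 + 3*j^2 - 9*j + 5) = j^5 - 46*j^3 - 52*j^2 + 237*j - 140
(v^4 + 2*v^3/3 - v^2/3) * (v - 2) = v^5 - 4*v^4/3 - 5*v^3/3 + 2*v^2/3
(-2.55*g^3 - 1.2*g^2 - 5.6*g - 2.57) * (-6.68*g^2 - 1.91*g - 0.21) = 17.034*g^5 + 12.8865*g^4 + 40.2355*g^3 + 28.1156*g^2 + 6.0847*g + 0.5397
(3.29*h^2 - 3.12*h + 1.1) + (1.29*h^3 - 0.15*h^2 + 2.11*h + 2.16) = 1.29*h^3 + 3.14*h^2 - 1.01*h + 3.26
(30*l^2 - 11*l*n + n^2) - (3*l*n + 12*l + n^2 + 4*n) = 30*l^2 - 14*l*n - 12*l - 4*n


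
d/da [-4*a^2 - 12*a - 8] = -8*a - 12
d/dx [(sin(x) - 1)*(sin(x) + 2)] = sin(2*x) + cos(x)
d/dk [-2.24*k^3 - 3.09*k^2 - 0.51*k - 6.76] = -6.72*k^2 - 6.18*k - 0.51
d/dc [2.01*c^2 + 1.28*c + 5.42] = 4.02*c + 1.28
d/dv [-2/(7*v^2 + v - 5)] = 2*(14*v + 1)/(7*v^2 + v - 5)^2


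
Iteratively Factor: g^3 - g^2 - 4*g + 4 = (g - 1)*(g^2 - 4) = (g - 2)*(g - 1)*(g + 2)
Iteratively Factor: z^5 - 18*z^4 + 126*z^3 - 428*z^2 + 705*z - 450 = (z - 5)*(z^4 - 13*z^3 + 61*z^2 - 123*z + 90) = (z - 5)^2*(z^3 - 8*z^2 + 21*z - 18) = (z - 5)^2*(z - 3)*(z^2 - 5*z + 6) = (z - 5)^2*(z - 3)*(z - 2)*(z - 3)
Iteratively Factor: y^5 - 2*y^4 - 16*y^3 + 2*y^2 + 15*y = (y - 5)*(y^4 + 3*y^3 - y^2 - 3*y) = (y - 5)*(y - 1)*(y^3 + 4*y^2 + 3*y) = (y - 5)*(y - 1)*(y + 3)*(y^2 + y) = (y - 5)*(y - 1)*(y + 1)*(y + 3)*(y)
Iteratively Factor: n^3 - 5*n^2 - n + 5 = (n - 1)*(n^2 - 4*n - 5) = (n - 5)*(n - 1)*(n + 1)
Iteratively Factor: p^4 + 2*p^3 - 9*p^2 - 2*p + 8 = (p - 1)*(p^3 + 3*p^2 - 6*p - 8) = (p - 1)*(p + 4)*(p^2 - p - 2) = (p - 1)*(p + 1)*(p + 4)*(p - 2)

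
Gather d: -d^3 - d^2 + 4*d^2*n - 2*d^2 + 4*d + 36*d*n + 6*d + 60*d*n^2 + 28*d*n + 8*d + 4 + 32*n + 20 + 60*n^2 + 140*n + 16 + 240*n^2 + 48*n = -d^3 + d^2*(4*n - 3) + d*(60*n^2 + 64*n + 18) + 300*n^2 + 220*n + 40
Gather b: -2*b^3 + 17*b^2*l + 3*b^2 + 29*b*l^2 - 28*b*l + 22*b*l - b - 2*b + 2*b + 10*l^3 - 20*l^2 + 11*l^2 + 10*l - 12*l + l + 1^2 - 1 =-2*b^3 + b^2*(17*l + 3) + b*(29*l^2 - 6*l - 1) + 10*l^3 - 9*l^2 - l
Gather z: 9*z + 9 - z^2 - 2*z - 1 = -z^2 + 7*z + 8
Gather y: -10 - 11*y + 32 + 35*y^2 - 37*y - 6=35*y^2 - 48*y + 16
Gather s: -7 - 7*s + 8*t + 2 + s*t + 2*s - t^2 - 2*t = s*(t - 5) - t^2 + 6*t - 5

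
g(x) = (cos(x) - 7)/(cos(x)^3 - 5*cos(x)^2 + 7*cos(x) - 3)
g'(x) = (cos(x) - 7)*(3*sin(x)*cos(x)^2 - 10*sin(x)*cos(x) + 7*sin(x))/(cos(x)^3 - 5*cos(x)^2 + 7*cos(x) - 3)^2 - sin(x)/(cos(x)^3 - 5*cos(x)^2 + 7*cos(x) - 3)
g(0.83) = 25.74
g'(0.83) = -121.99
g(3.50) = 0.54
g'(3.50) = 0.22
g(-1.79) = 1.51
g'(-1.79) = 2.68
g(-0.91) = 17.94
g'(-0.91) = 77.05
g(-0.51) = 177.87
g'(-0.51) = 1391.31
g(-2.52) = 0.62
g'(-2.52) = 0.45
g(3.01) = 0.50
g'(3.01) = -0.07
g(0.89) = 19.57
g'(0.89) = -86.09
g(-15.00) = 0.67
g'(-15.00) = 0.55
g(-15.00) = 0.67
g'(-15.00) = 0.55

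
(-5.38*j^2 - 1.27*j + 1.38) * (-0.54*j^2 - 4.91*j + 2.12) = 2.9052*j^4 + 27.1016*j^3 - 5.9151*j^2 - 9.4682*j + 2.9256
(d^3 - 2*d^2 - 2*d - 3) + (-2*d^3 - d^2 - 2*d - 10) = -d^3 - 3*d^2 - 4*d - 13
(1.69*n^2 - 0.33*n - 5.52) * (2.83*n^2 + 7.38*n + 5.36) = 4.7827*n^4 + 11.5383*n^3 - 8.9986*n^2 - 42.5064*n - 29.5872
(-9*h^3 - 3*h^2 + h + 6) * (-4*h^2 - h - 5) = 36*h^5 + 21*h^4 + 44*h^3 - 10*h^2 - 11*h - 30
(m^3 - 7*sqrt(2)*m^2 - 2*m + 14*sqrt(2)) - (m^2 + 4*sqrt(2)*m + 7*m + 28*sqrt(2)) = m^3 - 7*sqrt(2)*m^2 - m^2 - 9*m - 4*sqrt(2)*m - 14*sqrt(2)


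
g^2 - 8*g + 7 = (g - 7)*(g - 1)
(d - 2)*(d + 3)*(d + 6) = d^3 + 7*d^2 - 36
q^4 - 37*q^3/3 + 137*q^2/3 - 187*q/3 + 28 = (q - 7)*(q - 3)*(q - 4/3)*(q - 1)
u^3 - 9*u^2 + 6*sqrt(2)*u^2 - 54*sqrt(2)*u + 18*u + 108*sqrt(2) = (u - 6)*(u - 3)*(u + 6*sqrt(2))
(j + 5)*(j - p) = j^2 - j*p + 5*j - 5*p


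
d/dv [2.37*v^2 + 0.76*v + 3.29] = 4.74*v + 0.76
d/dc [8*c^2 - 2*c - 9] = 16*c - 2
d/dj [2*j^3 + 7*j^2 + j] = 6*j^2 + 14*j + 1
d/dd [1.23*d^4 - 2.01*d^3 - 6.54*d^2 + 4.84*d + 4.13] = 4.92*d^3 - 6.03*d^2 - 13.08*d + 4.84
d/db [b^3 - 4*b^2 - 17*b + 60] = 3*b^2 - 8*b - 17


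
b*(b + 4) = b^2 + 4*b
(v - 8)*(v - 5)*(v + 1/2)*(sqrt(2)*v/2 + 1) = sqrt(2)*v^4/2 - 25*sqrt(2)*v^3/4 + v^3 - 25*v^2/2 + 67*sqrt(2)*v^2/4 + 10*sqrt(2)*v + 67*v/2 + 20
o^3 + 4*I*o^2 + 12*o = o*(o - 2*I)*(o + 6*I)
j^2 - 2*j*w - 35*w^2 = (j - 7*w)*(j + 5*w)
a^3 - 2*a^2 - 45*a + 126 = (a - 6)*(a - 3)*(a + 7)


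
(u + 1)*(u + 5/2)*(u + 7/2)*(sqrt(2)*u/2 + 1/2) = sqrt(2)*u^4/2 + u^3/2 + 7*sqrt(2)*u^3/2 + 7*u^2/2 + 59*sqrt(2)*u^2/8 + 35*sqrt(2)*u/8 + 59*u/8 + 35/8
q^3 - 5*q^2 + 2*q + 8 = (q - 4)*(q - 2)*(q + 1)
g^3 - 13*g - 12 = (g - 4)*(g + 1)*(g + 3)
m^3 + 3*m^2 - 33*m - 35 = (m - 5)*(m + 1)*(m + 7)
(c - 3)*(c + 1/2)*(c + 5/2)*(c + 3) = c^4 + 3*c^3 - 31*c^2/4 - 27*c - 45/4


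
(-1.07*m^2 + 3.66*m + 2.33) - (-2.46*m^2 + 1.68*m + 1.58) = 1.39*m^2 + 1.98*m + 0.75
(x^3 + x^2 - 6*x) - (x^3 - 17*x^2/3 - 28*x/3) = 20*x^2/3 + 10*x/3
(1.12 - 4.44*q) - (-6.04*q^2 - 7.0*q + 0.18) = 6.04*q^2 + 2.56*q + 0.94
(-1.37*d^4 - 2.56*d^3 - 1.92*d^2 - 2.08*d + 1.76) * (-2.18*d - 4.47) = 2.9866*d^5 + 11.7047*d^4 + 15.6288*d^3 + 13.1168*d^2 + 5.4608*d - 7.8672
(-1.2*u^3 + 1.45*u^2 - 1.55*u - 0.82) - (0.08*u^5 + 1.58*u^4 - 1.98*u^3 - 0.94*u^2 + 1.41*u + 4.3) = -0.08*u^5 - 1.58*u^4 + 0.78*u^3 + 2.39*u^2 - 2.96*u - 5.12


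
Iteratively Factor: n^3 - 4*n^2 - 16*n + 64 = (n - 4)*(n^2 - 16) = (n - 4)^2*(n + 4)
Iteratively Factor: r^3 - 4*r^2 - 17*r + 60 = (r - 5)*(r^2 + r - 12) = (r - 5)*(r + 4)*(r - 3)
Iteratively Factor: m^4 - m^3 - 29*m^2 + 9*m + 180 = (m - 3)*(m^3 + 2*m^2 - 23*m - 60) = (m - 5)*(m - 3)*(m^2 + 7*m + 12) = (m - 5)*(m - 3)*(m + 4)*(m + 3)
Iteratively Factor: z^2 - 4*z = (z)*(z - 4)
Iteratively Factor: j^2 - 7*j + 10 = (j - 2)*(j - 5)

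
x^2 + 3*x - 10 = (x - 2)*(x + 5)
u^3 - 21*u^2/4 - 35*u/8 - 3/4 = (u - 6)*(u + 1/4)*(u + 1/2)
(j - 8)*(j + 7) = j^2 - j - 56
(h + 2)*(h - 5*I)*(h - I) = h^3 + 2*h^2 - 6*I*h^2 - 5*h - 12*I*h - 10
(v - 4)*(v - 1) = v^2 - 5*v + 4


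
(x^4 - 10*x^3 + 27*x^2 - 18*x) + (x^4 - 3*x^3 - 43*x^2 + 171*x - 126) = 2*x^4 - 13*x^3 - 16*x^2 + 153*x - 126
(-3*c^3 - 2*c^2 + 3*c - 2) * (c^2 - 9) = -3*c^5 - 2*c^4 + 30*c^3 + 16*c^2 - 27*c + 18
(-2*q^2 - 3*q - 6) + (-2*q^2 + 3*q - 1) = -4*q^2 - 7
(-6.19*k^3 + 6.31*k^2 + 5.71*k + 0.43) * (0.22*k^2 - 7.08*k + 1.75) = -1.3618*k^5 + 45.2134*k^4 - 54.2511*k^3 - 29.2897*k^2 + 6.9481*k + 0.7525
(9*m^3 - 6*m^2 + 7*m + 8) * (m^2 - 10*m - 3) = 9*m^5 - 96*m^4 + 40*m^3 - 44*m^2 - 101*m - 24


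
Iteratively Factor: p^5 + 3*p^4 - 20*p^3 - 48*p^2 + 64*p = (p)*(p^4 + 3*p^3 - 20*p^2 - 48*p + 64) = p*(p - 1)*(p^3 + 4*p^2 - 16*p - 64) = p*(p - 1)*(p + 4)*(p^2 - 16) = p*(p - 4)*(p - 1)*(p + 4)*(p + 4)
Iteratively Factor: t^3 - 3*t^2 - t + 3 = (t - 1)*(t^2 - 2*t - 3) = (t - 3)*(t - 1)*(t + 1)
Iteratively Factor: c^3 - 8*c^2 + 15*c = (c)*(c^2 - 8*c + 15) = c*(c - 5)*(c - 3)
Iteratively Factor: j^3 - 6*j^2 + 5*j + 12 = (j + 1)*(j^2 - 7*j + 12) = (j - 3)*(j + 1)*(j - 4)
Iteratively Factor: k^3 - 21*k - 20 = (k - 5)*(k^2 + 5*k + 4) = (k - 5)*(k + 1)*(k + 4)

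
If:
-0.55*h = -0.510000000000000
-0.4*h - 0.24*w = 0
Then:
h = 0.93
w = -1.55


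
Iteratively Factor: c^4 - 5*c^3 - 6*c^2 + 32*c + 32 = (c + 2)*(c^3 - 7*c^2 + 8*c + 16) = (c + 1)*(c + 2)*(c^2 - 8*c + 16) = (c - 4)*(c + 1)*(c + 2)*(c - 4)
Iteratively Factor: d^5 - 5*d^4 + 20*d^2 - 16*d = (d)*(d^4 - 5*d^3 + 20*d - 16) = d*(d - 4)*(d^3 - d^2 - 4*d + 4) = d*(d - 4)*(d + 2)*(d^2 - 3*d + 2) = d*(d - 4)*(d - 1)*(d + 2)*(d - 2)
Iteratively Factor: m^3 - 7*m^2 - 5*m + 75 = (m - 5)*(m^2 - 2*m - 15) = (m - 5)^2*(m + 3)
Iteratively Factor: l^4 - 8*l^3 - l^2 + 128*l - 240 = (l + 4)*(l^3 - 12*l^2 + 47*l - 60) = (l - 5)*(l + 4)*(l^2 - 7*l + 12) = (l - 5)*(l - 3)*(l + 4)*(l - 4)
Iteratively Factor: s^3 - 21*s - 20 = (s + 1)*(s^2 - s - 20) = (s + 1)*(s + 4)*(s - 5)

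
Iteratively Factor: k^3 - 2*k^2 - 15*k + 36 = (k + 4)*(k^2 - 6*k + 9) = (k - 3)*(k + 4)*(k - 3)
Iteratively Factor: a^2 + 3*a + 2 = (a + 2)*(a + 1)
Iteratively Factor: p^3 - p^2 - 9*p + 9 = (p - 3)*(p^2 + 2*p - 3) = (p - 3)*(p + 3)*(p - 1)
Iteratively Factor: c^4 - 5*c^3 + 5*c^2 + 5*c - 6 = (c - 2)*(c^3 - 3*c^2 - c + 3) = (c - 2)*(c - 1)*(c^2 - 2*c - 3) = (c - 3)*(c - 2)*(c - 1)*(c + 1)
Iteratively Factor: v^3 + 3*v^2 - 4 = (v + 2)*(v^2 + v - 2) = (v - 1)*(v + 2)*(v + 2)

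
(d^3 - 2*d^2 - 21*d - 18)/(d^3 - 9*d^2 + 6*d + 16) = (d^2 - 3*d - 18)/(d^2 - 10*d + 16)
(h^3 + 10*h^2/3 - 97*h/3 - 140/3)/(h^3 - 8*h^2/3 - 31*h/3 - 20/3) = (h + 7)/(h + 1)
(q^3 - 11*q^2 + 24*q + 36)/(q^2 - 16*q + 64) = (q^3 - 11*q^2 + 24*q + 36)/(q^2 - 16*q + 64)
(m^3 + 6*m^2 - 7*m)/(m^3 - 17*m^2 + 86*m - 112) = m*(m^2 + 6*m - 7)/(m^3 - 17*m^2 + 86*m - 112)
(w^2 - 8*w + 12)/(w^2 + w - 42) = (w - 2)/(w + 7)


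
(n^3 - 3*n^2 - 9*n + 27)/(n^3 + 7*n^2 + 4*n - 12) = (n^3 - 3*n^2 - 9*n + 27)/(n^3 + 7*n^2 + 4*n - 12)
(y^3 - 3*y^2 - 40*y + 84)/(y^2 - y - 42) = y - 2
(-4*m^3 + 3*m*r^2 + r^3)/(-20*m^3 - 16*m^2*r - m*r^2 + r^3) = (-m + r)/(-5*m + r)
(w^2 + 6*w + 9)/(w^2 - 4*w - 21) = (w + 3)/(w - 7)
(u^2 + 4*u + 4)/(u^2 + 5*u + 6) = (u + 2)/(u + 3)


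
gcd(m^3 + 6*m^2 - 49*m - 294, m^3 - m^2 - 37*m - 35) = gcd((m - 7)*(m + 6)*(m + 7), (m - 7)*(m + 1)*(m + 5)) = m - 7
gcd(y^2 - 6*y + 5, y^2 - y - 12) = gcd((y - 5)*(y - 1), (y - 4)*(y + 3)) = 1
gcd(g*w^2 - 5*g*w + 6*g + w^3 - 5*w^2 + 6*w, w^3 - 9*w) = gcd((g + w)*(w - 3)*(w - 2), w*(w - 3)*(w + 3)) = w - 3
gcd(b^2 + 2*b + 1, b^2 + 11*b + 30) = 1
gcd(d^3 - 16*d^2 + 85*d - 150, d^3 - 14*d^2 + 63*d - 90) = d^2 - 11*d + 30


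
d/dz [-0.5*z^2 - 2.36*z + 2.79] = -1.0*z - 2.36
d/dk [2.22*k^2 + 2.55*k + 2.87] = 4.44*k + 2.55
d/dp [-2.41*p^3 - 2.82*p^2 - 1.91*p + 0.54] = -7.23*p^2 - 5.64*p - 1.91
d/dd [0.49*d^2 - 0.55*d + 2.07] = 0.98*d - 0.55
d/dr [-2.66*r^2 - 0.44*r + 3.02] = -5.32*r - 0.44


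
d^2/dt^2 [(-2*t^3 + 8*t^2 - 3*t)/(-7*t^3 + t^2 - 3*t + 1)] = 2*(-378*t^6 + 315*t^5 + 525*t^4 - 460*t^3 + 132*t^2 - 3*t + 1)/(343*t^9 - 147*t^8 + 462*t^7 - 274*t^6 + 240*t^5 - 156*t^4 + 66*t^3 - 30*t^2 + 9*t - 1)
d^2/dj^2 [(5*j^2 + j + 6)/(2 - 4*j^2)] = (-4*j^3 - 102*j^2 - 6*j - 17)/(8*j^6 - 12*j^4 + 6*j^2 - 1)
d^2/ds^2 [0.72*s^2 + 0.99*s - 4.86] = 1.44000000000000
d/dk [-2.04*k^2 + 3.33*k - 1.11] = 3.33 - 4.08*k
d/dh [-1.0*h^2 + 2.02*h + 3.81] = 2.02 - 2.0*h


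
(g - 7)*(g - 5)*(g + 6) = g^3 - 6*g^2 - 37*g + 210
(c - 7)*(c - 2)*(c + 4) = c^3 - 5*c^2 - 22*c + 56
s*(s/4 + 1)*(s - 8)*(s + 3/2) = s^4/4 - 5*s^3/8 - 19*s^2/2 - 12*s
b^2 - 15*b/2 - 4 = (b - 8)*(b + 1/2)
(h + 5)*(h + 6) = h^2 + 11*h + 30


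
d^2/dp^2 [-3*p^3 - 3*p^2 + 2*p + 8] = -18*p - 6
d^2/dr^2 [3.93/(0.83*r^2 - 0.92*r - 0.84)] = (5.414754*r^2 - 6.001896*r - 3.93*(1.66*r - 0.92)*(3.32*r - 1.84) - 5.479992)/(-0.83*r^2 + 0.92*r + 0.84)^3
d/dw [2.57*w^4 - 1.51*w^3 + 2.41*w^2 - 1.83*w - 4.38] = 10.28*w^3 - 4.53*w^2 + 4.82*w - 1.83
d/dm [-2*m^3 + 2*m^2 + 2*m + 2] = -6*m^2 + 4*m + 2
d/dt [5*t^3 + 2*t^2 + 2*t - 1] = 15*t^2 + 4*t + 2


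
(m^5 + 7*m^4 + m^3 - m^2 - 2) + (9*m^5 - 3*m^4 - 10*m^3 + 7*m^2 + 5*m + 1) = 10*m^5 + 4*m^4 - 9*m^3 + 6*m^2 + 5*m - 1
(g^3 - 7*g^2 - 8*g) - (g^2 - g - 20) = g^3 - 8*g^2 - 7*g + 20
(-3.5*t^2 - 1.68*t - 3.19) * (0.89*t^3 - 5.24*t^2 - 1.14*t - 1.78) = -3.115*t^5 + 16.8448*t^4 + 9.9541*t^3 + 24.8608*t^2 + 6.627*t + 5.6782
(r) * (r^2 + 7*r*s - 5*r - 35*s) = r^3 + 7*r^2*s - 5*r^2 - 35*r*s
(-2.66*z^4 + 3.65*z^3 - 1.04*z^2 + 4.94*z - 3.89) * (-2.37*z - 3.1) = 6.3042*z^5 - 0.404500000000001*z^4 - 8.8502*z^3 - 8.4838*z^2 - 6.0947*z + 12.059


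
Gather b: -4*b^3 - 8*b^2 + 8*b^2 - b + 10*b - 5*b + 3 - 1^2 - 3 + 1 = -4*b^3 + 4*b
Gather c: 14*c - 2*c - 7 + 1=12*c - 6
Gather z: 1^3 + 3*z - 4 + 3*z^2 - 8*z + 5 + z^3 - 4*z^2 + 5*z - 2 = z^3 - z^2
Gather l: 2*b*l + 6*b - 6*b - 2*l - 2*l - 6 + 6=l*(2*b - 4)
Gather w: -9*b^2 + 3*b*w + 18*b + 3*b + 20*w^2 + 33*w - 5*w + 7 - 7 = -9*b^2 + 21*b + 20*w^2 + w*(3*b + 28)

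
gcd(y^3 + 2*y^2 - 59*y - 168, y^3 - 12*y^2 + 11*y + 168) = y^2 - 5*y - 24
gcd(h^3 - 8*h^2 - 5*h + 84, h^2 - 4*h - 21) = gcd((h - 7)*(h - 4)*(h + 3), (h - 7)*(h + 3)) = h^2 - 4*h - 21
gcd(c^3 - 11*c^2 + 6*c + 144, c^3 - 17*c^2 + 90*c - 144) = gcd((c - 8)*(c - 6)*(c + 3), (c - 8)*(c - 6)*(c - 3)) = c^2 - 14*c + 48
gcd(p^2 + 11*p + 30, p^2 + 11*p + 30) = p^2 + 11*p + 30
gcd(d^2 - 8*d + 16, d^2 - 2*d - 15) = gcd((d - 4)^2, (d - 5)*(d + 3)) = 1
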